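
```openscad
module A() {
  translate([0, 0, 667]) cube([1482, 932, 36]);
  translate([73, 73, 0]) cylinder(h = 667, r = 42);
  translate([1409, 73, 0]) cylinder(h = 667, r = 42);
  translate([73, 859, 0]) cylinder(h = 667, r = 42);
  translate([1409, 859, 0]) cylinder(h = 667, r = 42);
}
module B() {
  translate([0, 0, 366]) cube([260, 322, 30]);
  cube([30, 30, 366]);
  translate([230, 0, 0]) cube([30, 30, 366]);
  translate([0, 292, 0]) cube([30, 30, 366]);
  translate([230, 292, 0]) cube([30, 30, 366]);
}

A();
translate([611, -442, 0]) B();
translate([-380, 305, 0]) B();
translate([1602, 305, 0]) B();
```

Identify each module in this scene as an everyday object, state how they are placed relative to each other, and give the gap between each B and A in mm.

Each stool's nearest face is 120 mm from the table's bounding box.

A is a table. B is a stool. Three stools sit around the table at the −y, −x, +x sides. The gap between each stool and the table is 120 mm.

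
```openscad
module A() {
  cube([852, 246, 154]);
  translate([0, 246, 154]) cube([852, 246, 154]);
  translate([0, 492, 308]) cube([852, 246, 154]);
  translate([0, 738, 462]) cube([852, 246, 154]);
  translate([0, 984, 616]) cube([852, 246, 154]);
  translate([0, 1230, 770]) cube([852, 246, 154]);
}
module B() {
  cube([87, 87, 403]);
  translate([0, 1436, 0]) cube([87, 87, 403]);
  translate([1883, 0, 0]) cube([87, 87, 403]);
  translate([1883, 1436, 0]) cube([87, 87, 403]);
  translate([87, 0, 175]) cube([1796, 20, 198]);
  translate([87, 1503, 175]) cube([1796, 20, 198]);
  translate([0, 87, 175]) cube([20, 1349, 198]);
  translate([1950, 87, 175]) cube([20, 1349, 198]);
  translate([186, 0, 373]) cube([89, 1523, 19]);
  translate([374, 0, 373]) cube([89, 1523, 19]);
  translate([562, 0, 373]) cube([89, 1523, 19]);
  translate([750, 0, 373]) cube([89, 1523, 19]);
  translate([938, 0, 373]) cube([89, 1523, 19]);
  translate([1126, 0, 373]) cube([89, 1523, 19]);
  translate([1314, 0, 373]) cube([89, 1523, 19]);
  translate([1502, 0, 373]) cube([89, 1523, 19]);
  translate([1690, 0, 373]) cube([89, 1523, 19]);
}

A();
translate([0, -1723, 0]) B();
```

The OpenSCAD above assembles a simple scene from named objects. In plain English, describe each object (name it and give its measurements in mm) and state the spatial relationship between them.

A is a run of 6 identical solid stair steps. Each tread is 852×246 mm and each step block is 154 mm high. Step 1 rests on the floor; step k is offset from step 1 by (k−1)×246 mm in y and (k−1)×154 mm in z.

B is a bed frame 1970 mm long (x) by 1523 mm wide (y). Four 87×87 mm corner posts, 403 mm tall, at the corners of the footprint. Four rails of 20 mm thickness and 198 mm height run between adjacent posts with their undersides at z = 175 mm, their outer faces flush with the outside of the frame (the two x-running rails run between the posts' inner faces; the two y-running rails run between the posts' inner faces). 9 slats, each 89 mm wide (x) and 19 mm thick, lie across the top of the two x-running rails, running the full 1523 mm width of the frame in y; the slats are evenly spaced along x between the inner faces of the end posts with equal gaps (rounded down to the nearest mm) at the −x end and between each pair — any rounding remainder accumulates at the +x end.

The bed frame is on the floor beside the staircase on its −y side.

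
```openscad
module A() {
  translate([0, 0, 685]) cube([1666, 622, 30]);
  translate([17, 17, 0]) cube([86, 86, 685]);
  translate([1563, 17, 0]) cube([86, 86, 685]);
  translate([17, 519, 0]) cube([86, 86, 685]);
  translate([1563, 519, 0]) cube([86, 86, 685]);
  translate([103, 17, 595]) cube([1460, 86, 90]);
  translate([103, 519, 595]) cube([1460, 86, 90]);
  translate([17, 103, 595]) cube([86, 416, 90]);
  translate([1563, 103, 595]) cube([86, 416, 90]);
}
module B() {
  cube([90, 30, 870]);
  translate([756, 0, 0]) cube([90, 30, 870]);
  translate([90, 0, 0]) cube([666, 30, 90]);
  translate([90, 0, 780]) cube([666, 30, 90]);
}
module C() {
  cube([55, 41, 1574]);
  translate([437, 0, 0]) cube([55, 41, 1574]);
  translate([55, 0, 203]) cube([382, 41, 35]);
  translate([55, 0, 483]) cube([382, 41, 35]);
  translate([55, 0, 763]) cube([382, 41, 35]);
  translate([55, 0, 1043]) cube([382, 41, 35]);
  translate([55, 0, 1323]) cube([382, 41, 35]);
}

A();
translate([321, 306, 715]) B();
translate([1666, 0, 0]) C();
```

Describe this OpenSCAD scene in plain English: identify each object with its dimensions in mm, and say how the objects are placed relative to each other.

A is a table with a 1666×622 mm rectangular top, 30 mm thick, top surface at z = 715 mm, supported by four 86×86 mm square legs, each inset 17 mm from the nearest pair of top edges, running from the floor. Four apron rails, 86 mm thick and 90 mm tall, run between adjacent legs with their top edges flush with the underside of the top and their outer faces flush with the legs' outer faces.

B is a rectangular picture frame lying in the x–z plane (depth along y). The opening is 666 mm wide (x) by 690 mm tall (z), surrounded by a border 90 mm wide on all four sides. The frame is 30 mm deep and is made of two full-height vertical stiles with two horizontal rails fitted between them.

C is a wooden ladder with two side rails of 55×41 mm section and 1574 mm height, set 492 mm apart overall. Between them run 5 rectangular rungs (41 mm deep, 35 mm thick), front faces flush with the rails' −y face. The bottom of the first rung is 203 mm above the floor and each subsequent rung is 280 mm higher than the one below.

The picture frame is on top of the table. The ladder is against the table's +x side, with their −y faces flush.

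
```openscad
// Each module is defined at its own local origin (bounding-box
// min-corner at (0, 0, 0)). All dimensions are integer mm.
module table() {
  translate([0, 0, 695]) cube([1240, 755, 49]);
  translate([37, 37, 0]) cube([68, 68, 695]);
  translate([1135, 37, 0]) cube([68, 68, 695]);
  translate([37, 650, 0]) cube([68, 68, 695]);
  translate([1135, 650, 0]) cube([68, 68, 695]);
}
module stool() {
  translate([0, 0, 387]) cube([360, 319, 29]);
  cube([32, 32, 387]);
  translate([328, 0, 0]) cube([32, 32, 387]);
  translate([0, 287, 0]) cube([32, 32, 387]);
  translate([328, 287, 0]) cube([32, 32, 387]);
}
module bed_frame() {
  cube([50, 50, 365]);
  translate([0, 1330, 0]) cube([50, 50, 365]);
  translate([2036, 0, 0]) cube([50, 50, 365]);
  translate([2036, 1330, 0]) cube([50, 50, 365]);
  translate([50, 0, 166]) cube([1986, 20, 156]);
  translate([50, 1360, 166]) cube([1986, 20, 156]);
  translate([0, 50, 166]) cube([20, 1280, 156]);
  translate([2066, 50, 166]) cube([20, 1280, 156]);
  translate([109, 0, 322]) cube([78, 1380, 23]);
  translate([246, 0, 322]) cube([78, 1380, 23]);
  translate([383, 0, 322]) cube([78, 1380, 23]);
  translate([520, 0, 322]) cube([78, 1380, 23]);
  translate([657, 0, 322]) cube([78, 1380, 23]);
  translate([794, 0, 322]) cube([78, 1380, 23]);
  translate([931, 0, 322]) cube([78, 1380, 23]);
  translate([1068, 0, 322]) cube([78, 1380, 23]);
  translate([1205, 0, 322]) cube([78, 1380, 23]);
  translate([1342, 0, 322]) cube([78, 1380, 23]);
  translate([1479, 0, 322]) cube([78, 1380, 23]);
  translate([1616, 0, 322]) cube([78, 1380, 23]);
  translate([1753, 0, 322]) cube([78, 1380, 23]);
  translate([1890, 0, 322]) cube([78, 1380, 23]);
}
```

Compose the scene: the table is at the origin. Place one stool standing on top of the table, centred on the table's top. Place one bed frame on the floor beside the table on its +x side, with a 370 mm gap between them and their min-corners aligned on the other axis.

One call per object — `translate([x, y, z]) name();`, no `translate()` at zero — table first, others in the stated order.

table();
translate([440, 218, 744]) stool();
translate([1610, 0, 0]) bed_frame();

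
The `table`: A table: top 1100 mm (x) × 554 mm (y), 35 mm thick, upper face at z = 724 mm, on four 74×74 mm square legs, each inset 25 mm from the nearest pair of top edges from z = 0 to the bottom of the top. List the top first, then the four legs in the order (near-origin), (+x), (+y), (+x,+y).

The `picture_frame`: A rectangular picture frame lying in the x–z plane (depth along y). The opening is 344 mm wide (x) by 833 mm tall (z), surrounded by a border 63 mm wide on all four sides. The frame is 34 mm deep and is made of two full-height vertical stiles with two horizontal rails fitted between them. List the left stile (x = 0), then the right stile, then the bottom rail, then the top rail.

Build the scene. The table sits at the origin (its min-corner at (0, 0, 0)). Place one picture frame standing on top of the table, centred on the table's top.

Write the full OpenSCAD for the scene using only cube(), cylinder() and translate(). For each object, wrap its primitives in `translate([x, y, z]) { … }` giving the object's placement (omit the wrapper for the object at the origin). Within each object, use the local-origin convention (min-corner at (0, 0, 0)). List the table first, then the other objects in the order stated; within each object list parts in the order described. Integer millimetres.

translate([0, 0, 689]) cube([1100, 554, 35]);
translate([25, 25, 0]) cube([74, 74, 689]);
translate([1001, 25, 0]) cube([74, 74, 689]);
translate([25, 455, 0]) cube([74, 74, 689]);
translate([1001, 455, 0]) cube([74, 74, 689]);
translate([315, 260, 724]) {
  cube([63, 34, 959]);
  translate([407, 0, 0]) cube([63, 34, 959]);
  translate([63, 0, 0]) cube([344, 34, 63]);
  translate([63, 0, 896]) cube([344, 34, 63]);
}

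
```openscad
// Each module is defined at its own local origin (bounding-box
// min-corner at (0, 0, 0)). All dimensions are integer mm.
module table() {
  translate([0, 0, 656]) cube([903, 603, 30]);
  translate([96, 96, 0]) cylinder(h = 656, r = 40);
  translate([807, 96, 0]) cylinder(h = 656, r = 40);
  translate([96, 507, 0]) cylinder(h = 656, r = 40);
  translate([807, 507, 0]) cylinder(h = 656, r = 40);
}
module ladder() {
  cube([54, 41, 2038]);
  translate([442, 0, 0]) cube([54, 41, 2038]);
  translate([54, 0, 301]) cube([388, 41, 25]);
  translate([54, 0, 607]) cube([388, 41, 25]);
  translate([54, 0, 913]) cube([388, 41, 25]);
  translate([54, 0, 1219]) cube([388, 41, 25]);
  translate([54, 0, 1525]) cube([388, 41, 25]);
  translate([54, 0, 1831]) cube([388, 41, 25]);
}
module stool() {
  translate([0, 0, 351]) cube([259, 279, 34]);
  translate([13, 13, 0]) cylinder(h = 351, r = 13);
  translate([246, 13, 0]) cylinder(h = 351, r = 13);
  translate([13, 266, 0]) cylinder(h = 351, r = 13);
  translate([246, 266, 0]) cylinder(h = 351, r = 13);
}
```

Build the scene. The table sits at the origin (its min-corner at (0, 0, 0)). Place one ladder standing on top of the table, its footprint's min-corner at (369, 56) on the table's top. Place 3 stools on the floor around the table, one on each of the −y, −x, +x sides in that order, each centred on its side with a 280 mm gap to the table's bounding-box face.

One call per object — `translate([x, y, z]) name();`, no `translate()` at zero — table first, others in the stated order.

table();
translate([369, 56, 686]) ladder();
translate([322, -559, 0]) stool();
translate([-539, 162, 0]) stool();
translate([1183, 162, 0]) stool();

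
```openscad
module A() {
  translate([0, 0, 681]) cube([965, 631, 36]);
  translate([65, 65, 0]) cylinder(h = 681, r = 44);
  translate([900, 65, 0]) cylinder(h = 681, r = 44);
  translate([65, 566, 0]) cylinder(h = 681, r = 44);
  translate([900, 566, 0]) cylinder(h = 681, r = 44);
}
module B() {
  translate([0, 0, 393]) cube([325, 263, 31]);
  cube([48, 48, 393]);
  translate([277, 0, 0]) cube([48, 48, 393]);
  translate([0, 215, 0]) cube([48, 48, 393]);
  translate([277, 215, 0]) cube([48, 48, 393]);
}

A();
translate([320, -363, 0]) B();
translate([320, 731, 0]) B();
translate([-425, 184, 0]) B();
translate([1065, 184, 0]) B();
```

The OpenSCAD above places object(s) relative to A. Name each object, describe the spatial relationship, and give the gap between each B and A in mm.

A is a table. B is a stool. Four stools sit around the table at the −y, +y, −x, +x sides. The gap between each stool and the table is 100 mm.

Each stool's nearest face is 100 mm from the table's bounding box.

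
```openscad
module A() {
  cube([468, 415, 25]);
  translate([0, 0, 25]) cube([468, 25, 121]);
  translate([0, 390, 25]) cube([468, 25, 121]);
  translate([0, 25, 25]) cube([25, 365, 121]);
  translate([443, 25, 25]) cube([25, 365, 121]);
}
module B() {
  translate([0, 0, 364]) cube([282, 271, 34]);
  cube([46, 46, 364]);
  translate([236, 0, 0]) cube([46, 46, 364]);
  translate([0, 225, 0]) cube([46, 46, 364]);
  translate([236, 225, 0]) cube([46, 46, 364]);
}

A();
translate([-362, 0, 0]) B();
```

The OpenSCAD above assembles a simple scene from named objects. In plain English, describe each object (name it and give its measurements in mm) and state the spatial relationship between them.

A is an open storage box with external size 468×415×146 mm and wall thickness 25 mm (the base is also 25 mm thick). The base covers the whole footprint; the four walls stand on the base, with the y-facing walls full-width and the x-facing walls fitting between their inner faces.

B is a four-legged stool. The seat is a 282×271×34 mm slab whose top surface is at z = 398 mm; four square legs, each 46×46 mm in cross-section, run from the floor (z = 0) to the underside of the seat, each flush with a corner of the seat.

The stool is on the floor beside the open box on its −x side.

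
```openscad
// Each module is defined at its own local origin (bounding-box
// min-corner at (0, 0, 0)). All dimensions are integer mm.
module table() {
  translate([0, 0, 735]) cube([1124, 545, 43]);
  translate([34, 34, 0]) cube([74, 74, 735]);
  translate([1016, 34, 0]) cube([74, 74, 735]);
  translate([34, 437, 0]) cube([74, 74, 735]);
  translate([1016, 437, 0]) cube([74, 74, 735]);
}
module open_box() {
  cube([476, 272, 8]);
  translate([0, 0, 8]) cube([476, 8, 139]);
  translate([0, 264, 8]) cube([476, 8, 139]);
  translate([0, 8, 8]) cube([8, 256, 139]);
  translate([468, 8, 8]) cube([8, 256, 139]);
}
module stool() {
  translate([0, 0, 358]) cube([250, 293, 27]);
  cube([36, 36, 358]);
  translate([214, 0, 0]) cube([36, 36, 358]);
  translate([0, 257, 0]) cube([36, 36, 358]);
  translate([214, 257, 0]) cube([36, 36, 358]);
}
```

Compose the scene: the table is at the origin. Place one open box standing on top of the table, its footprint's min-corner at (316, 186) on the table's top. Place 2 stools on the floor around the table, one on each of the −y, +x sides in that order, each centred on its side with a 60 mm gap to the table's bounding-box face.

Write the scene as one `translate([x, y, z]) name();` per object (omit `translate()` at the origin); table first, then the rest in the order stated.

table();
translate([316, 186, 778]) open_box();
translate([437, -353, 0]) stool();
translate([1184, 126, 0]) stool();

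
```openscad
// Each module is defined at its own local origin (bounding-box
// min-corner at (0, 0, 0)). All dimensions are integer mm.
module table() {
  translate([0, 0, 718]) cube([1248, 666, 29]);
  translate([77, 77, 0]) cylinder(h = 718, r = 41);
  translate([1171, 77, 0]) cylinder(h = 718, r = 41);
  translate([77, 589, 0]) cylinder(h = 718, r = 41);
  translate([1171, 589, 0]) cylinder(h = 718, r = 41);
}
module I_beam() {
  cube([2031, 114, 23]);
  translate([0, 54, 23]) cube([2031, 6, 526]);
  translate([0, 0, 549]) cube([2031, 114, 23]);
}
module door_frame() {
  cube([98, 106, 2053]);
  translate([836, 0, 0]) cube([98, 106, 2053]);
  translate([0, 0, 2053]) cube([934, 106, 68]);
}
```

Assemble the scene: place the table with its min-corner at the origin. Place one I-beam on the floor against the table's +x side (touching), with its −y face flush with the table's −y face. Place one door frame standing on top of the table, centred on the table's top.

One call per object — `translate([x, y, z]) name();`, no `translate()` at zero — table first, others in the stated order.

table();
translate([1248, 0, 0]) I_beam();
translate([157, 280, 747]) door_frame();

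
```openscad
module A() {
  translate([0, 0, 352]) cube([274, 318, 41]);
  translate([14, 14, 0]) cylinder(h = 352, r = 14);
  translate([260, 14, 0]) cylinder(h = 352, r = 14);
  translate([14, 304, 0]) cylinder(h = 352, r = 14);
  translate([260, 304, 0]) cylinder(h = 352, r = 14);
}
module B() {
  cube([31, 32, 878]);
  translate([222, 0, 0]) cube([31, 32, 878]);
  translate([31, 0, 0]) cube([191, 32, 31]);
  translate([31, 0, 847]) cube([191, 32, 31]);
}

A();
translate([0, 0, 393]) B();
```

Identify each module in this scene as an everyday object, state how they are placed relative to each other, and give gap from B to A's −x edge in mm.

A is a stool. B is a picture frame. The picture frame is on top of the stool. The gap from the picture frame to the stool's −x edge is 0 mm.

The picture frame's min-x is at 0; the stool's min-x is 0; gap = 0 mm.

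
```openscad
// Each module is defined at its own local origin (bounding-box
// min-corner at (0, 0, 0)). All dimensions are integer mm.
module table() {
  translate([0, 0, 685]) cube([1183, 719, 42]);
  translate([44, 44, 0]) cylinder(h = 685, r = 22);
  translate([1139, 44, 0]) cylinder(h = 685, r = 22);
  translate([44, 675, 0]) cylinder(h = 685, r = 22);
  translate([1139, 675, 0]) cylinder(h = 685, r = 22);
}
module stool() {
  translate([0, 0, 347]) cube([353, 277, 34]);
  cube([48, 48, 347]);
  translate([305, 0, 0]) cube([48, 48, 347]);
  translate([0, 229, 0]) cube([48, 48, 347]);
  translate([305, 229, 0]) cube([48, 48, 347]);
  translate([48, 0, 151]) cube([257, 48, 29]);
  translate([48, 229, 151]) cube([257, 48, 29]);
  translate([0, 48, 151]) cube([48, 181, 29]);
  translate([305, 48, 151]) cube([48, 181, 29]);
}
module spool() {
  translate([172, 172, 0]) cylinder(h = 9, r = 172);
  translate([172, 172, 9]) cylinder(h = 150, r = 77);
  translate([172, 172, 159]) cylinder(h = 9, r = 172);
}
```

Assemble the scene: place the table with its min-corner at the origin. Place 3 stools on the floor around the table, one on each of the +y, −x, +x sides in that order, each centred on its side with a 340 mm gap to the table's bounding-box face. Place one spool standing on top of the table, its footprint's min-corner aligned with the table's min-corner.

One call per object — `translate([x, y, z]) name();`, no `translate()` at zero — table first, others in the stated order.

table();
translate([415, 1059, 0]) stool();
translate([-693, 221, 0]) stool();
translate([1523, 221, 0]) stool();
translate([0, 0, 727]) spool();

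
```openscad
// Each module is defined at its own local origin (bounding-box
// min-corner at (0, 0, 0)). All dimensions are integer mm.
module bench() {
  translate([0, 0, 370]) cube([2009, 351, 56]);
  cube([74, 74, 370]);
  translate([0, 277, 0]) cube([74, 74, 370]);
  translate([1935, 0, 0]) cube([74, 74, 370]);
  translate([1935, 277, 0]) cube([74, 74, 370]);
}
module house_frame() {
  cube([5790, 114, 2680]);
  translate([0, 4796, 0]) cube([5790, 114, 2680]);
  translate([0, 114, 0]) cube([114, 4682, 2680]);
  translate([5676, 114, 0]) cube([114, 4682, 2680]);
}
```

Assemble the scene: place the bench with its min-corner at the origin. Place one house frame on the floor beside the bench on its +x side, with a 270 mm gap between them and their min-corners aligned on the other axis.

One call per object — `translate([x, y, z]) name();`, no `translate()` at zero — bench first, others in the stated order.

bench();
translate([2279, 0, 0]) house_frame();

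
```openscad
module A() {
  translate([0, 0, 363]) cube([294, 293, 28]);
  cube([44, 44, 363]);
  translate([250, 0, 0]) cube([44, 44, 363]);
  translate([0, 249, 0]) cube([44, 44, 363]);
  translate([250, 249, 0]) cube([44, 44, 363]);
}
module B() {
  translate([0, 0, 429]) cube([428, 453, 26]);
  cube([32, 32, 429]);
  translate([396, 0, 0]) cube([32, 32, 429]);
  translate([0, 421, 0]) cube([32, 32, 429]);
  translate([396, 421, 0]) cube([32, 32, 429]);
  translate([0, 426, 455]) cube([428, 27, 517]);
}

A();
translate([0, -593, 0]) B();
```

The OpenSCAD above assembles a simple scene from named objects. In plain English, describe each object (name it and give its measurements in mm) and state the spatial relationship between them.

A is a four-legged stool. The seat is 294×293 mm, 28 mm thick, top at z = 391 mm. It stands on four square legs, each 44×44 mm in cross-section, from z = 0 to the seat underside, each flush with a corner of the seat.

B is a chair. The seat is a 428×453×26 mm slab with its top at z = 455 mm, on four 32×32 mm corner legs (flush with the seat edges, standing on z = 0). A flat backrest 27 mm thick, 517 mm tall, spans the full seat width and rises from the seat top along its +y edge, rear face flush with the rear of the seat.

The chair is on the floor beside the stool on its −y side.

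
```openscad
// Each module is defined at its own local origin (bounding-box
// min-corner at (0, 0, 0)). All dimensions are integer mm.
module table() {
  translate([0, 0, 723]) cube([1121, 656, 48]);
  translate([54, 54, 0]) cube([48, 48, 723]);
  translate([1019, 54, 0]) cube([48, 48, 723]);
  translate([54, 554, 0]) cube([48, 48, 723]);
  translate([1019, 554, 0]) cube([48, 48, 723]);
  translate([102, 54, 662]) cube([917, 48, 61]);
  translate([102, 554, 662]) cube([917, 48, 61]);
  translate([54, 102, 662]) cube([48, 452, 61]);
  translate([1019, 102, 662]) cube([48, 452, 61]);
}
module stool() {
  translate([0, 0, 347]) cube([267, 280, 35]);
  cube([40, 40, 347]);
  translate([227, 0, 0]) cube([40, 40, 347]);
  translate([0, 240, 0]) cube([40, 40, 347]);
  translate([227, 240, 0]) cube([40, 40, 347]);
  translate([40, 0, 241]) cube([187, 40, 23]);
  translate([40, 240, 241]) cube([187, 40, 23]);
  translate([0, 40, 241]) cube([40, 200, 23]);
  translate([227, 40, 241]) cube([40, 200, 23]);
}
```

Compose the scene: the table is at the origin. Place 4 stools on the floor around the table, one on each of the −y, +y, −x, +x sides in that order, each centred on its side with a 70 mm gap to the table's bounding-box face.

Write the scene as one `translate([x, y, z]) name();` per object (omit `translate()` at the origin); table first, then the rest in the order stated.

table();
translate([427, -350, 0]) stool();
translate([427, 726, 0]) stool();
translate([-337, 188, 0]) stool();
translate([1191, 188, 0]) stool();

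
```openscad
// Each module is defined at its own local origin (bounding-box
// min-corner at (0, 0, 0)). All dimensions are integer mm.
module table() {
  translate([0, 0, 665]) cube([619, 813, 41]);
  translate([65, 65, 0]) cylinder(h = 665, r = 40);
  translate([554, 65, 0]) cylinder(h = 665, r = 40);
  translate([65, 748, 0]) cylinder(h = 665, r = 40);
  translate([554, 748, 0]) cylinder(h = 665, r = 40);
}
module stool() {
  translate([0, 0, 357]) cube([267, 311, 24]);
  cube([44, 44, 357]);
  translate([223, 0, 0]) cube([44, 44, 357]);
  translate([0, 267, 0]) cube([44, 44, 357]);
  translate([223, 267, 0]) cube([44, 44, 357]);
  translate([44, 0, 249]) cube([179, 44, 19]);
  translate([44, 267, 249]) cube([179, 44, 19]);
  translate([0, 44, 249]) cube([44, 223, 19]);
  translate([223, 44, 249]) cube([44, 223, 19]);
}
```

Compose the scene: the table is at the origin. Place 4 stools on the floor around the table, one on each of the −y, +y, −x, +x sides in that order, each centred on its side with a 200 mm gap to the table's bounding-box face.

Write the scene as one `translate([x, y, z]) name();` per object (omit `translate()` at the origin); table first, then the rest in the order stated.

table();
translate([176, -511, 0]) stool();
translate([176, 1013, 0]) stool();
translate([-467, 251, 0]) stool();
translate([819, 251, 0]) stool();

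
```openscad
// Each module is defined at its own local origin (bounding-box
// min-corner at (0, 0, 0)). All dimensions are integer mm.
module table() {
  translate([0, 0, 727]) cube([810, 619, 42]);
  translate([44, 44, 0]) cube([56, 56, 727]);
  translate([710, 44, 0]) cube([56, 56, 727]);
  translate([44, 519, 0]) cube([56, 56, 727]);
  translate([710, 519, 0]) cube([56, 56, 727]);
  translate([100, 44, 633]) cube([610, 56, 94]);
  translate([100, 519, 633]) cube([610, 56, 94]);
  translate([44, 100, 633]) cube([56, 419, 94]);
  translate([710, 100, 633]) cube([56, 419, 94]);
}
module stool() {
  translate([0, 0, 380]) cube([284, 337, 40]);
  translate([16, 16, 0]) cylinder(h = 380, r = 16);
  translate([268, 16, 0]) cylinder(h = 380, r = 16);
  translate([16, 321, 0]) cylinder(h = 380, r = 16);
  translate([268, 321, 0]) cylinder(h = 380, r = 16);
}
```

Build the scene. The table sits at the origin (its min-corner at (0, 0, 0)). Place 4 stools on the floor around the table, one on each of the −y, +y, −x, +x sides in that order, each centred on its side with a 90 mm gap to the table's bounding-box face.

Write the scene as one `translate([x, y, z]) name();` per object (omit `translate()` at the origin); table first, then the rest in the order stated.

table();
translate([263, -427, 0]) stool();
translate([263, 709, 0]) stool();
translate([-374, 141, 0]) stool();
translate([900, 141, 0]) stool();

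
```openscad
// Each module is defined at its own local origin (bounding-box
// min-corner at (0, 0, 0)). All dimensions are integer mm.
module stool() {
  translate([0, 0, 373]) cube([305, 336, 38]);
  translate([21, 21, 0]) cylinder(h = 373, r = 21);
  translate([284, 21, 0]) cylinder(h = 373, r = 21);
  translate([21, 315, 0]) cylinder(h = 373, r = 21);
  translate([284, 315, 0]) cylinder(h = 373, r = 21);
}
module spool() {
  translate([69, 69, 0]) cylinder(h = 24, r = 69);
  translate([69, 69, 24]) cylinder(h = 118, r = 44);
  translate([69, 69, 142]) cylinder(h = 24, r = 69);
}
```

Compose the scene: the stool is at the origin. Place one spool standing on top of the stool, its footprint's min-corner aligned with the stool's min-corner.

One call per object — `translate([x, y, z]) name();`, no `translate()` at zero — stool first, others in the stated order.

stool();
translate([0, 0, 411]) spool();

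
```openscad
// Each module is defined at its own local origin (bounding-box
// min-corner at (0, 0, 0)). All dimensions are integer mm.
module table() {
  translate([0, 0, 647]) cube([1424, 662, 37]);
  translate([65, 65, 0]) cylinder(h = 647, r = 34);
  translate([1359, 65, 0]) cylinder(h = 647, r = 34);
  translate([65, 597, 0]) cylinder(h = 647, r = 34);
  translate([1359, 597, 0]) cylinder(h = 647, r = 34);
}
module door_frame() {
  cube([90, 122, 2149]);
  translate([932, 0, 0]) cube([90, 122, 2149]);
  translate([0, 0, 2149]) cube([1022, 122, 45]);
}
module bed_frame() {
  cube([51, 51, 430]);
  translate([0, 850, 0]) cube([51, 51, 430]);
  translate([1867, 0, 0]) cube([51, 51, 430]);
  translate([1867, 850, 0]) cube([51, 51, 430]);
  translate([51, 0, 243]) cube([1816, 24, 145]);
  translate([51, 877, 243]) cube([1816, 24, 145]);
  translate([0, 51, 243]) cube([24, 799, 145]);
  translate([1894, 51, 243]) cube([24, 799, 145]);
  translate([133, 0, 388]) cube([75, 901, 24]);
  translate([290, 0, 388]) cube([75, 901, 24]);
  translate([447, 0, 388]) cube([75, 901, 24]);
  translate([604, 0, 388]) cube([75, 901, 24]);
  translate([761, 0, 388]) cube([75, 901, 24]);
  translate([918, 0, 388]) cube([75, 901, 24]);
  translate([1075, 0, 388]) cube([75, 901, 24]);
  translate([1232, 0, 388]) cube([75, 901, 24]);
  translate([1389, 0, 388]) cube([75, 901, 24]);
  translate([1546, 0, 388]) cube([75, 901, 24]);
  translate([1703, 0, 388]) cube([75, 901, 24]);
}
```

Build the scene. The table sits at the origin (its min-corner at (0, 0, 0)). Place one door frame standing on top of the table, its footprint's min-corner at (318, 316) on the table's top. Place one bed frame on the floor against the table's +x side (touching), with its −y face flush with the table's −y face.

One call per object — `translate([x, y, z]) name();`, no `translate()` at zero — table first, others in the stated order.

table();
translate([318, 316, 684]) door_frame();
translate([1424, 0, 0]) bed_frame();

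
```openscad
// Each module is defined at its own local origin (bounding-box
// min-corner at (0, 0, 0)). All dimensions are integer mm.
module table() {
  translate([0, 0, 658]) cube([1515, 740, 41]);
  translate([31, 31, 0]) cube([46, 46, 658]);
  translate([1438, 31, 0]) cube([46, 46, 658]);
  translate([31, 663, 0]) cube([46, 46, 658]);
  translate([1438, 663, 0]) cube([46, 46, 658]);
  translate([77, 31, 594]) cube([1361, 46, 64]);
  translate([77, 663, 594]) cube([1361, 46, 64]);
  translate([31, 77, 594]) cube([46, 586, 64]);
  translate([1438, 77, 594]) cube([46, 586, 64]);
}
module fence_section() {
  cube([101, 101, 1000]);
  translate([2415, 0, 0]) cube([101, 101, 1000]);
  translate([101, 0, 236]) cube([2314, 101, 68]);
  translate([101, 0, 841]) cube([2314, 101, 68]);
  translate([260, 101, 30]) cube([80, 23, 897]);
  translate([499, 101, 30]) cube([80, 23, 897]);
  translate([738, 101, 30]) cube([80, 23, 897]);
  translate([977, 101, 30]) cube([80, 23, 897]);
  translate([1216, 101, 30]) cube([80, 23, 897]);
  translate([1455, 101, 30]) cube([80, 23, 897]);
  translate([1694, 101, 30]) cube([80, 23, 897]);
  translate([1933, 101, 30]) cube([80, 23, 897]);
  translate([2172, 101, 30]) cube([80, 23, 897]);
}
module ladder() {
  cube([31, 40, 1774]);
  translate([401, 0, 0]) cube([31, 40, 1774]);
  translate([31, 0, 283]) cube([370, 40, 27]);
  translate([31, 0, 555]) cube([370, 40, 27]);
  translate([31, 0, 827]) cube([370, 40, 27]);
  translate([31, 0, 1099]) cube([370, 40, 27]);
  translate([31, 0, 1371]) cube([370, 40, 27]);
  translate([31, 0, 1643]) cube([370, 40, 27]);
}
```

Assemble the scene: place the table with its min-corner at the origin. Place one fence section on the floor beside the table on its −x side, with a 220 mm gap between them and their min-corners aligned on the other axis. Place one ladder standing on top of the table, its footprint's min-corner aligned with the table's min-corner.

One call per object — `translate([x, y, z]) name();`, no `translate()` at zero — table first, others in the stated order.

table();
translate([-2736, 0, 0]) fence_section();
translate([0, 0, 699]) ladder();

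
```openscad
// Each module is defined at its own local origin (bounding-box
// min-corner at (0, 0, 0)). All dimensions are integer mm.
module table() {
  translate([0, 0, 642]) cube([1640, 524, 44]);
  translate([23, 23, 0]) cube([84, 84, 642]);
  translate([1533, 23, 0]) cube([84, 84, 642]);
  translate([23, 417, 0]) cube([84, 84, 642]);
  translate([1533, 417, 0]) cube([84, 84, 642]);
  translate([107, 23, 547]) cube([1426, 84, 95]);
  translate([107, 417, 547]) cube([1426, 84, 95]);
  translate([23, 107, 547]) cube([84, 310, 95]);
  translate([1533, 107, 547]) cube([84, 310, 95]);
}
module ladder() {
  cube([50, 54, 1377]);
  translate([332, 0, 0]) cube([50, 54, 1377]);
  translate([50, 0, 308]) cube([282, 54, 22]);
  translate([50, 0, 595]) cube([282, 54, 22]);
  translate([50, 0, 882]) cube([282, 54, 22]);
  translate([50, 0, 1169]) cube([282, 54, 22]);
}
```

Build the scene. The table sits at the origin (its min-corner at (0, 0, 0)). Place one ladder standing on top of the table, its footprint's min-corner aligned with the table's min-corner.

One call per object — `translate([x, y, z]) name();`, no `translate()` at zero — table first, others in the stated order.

table();
translate([0, 0, 686]) ladder();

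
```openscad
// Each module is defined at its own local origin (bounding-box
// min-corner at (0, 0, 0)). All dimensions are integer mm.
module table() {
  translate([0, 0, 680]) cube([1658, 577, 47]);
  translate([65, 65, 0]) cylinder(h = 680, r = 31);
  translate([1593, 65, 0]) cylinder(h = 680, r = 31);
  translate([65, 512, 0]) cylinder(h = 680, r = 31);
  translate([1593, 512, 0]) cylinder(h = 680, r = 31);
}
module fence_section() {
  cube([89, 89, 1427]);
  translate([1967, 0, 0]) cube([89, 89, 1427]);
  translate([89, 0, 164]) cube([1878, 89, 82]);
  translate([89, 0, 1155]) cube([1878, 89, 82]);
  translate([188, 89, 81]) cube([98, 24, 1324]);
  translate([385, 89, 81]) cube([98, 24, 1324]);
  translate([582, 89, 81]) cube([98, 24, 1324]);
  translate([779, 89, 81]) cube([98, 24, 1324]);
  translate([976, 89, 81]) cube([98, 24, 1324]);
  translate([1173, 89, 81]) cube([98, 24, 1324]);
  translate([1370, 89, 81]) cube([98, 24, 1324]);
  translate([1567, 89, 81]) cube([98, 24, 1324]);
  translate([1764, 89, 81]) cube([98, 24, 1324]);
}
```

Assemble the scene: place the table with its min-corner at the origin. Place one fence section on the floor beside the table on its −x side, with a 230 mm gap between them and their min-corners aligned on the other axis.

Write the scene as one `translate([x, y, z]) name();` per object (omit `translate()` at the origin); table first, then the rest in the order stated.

table();
translate([-2286, 0, 0]) fence_section();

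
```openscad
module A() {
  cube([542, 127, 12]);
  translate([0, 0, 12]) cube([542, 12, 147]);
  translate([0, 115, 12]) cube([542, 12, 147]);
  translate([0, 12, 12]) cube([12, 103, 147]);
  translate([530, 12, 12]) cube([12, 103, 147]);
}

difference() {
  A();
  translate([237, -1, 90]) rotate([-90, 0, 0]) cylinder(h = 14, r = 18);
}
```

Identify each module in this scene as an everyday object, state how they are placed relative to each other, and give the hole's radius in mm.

The subtracted cylinder has r = 18 mm.

A is an open box. The open box has a circular hole through its front wall. The hole's radius is 18 mm.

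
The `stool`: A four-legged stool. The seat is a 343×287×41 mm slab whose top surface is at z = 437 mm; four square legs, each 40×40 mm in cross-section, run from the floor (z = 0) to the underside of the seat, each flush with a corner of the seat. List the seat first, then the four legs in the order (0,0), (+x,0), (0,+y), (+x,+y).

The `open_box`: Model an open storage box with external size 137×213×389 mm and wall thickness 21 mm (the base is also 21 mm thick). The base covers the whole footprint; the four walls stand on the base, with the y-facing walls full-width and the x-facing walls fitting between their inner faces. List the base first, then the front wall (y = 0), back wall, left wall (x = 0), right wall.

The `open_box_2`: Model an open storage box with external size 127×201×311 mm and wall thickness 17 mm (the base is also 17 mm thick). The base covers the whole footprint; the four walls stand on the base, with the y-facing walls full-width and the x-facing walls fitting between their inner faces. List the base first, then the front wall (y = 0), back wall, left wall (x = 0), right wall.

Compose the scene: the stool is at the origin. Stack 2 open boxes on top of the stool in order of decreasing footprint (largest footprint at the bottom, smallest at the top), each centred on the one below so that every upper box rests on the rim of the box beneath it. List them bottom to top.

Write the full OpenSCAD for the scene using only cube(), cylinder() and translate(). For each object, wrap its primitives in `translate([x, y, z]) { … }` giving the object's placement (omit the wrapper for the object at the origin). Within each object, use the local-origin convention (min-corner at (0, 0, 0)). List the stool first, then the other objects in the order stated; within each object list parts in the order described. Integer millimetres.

translate([0, 0, 396]) cube([343, 287, 41]);
cube([40, 40, 396]);
translate([303, 0, 0]) cube([40, 40, 396]);
translate([0, 247, 0]) cube([40, 40, 396]);
translate([303, 247, 0]) cube([40, 40, 396]);
translate([103, 37, 437]) {
  cube([137, 213, 21]);
  translate([0, 0, 21]) cube([137, 21, 368]);
  translate([0, 192, 21]) cube([137, 21, 368]);
  translate([0, 21, 21]) cube([21, 171, 368]);
  translate([116, 21, 21]) cube([21, 171, 368]);
}
translate([108, 43, 826]) {
  cube([127, 201, 17]);
  translate([0, 0, 17]) cube([127, 17, 294]);
  translate([0, 184, 17]) cube([127, 17, 294]);
  translate([0, 17, 17]) cube([17, 167, 294]);
  translate([110, 17, 17]) cube([17, 167, 294]);
}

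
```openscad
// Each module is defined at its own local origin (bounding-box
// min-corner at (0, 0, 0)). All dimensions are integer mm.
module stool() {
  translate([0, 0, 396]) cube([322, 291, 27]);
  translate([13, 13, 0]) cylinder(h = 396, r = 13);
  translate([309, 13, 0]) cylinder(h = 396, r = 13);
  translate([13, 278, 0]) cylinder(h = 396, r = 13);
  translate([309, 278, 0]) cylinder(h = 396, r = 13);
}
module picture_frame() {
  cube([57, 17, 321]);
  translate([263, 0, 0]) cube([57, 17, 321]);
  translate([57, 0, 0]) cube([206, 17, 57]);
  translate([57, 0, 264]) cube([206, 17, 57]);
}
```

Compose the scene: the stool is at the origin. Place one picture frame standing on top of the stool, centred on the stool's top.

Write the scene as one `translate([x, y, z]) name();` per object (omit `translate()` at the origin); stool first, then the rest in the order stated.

stool();
translate([1, 137, 423]) picture_frame();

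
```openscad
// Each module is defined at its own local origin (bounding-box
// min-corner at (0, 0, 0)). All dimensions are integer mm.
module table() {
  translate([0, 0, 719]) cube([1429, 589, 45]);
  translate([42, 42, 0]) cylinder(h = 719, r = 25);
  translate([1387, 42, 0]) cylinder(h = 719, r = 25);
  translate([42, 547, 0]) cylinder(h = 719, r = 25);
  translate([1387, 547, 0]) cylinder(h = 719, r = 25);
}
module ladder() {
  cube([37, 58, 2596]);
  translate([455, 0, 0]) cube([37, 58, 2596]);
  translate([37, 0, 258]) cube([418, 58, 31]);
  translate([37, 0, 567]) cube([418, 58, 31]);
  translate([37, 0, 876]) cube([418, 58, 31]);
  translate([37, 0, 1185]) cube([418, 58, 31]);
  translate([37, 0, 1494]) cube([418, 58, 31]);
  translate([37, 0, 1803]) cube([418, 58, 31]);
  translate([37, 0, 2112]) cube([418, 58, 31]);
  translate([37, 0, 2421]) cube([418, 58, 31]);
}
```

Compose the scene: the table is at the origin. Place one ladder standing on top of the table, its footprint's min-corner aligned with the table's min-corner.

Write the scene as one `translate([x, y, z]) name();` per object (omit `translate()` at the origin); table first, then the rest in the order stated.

table();
translate([0, 0, 764]) ladder();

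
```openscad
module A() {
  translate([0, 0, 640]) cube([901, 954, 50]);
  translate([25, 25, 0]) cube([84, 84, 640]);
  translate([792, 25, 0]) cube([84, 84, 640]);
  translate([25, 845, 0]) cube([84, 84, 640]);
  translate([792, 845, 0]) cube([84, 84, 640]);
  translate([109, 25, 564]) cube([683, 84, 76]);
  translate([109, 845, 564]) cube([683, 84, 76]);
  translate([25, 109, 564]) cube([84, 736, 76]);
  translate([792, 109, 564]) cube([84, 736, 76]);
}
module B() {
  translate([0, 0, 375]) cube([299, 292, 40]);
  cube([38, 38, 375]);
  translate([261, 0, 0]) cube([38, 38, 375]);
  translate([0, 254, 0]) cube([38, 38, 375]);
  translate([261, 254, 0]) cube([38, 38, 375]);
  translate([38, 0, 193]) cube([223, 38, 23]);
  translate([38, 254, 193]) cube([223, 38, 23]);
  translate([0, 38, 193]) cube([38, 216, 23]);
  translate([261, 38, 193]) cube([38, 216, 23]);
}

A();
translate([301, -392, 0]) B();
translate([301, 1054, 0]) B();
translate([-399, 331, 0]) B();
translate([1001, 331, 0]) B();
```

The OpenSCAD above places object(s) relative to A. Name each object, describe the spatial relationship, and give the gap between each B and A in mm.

A is a table. B is a stool. Four stools sit around the table at the −y, +y, −x, +x sides. The gap between each stool and the table is 100 mm.

Each stool's nearest face is 100 mm from the table's bounding box.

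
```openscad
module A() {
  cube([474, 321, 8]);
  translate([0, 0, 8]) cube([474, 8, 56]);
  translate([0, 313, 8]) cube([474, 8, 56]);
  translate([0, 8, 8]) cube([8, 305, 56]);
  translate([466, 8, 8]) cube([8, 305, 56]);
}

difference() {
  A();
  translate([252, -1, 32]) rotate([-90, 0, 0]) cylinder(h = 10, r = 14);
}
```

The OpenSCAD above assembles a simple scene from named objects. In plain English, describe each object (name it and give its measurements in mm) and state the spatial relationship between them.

A is an open storage box with external size 474×321×64 mm and wall thickness 8 mm (the base is also 8 mm thick). The base covers the whole footprint; the four walls stand on the base, with the y-facing walls full-width and the x-facing walls fitting between their inner faces.

The open box has a circular hole of radius 14 mm through its front wall, centred at (x = 252, z = 32).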